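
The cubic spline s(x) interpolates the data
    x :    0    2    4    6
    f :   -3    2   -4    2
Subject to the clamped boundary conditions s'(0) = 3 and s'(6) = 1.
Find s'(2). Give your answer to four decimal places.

-1.1333

Write σ_i for s''(x_i). With h_i = 2, 2, 2 and divided differences Δ_i = 5/2, -3, 3, the continuity of s' gives the tridiagonal system
  2·σ_0 + 8·σ_1 + 2·σ_2 = 6(Δ_1 - Δ_0) = -33
  2·σ_1 + 8·σ_2 + 2·σ_3 = 6(Δ_2 - Δ_1) = 36
Clamped end conditions give two more equations: 2h_0·σ_0 + h_0·σ_1 = 6(Δ_0 - s'(0)) = -3 and h_2·σ_2 + 2h_2·σ_3 = 6(s'(6) - Δ_2) = -12.
Solving: σ_0 = 79/30, σ_1 = -203/30, σ_2 = 119/15, σ_3 = -209/30.
On [2, 4], s'(x) = b_1 + 2c_1·(x - 2) + 3d_1·(x - 2)² with b_1 = Δ_1 - h_1(2σ_1 + σ_2)/6 = -17/15, c_1 = σ_1/2 = -203/60, d_1 = (σ_2 - σ_1)/(6h_1) = 49/40. So s'(2) = -17/15.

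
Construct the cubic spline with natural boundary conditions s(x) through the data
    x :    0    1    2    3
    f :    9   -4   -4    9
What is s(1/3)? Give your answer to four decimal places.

3.8963

With M_i denoting the second derivative at x_i, h_i = 1, 1, 1, and Δ_i = (y_(i+1) − y_i)/h_i = -13, 0, 13:
  1·M_0 + 4·M_1 + 1·M_2 = 6(Δ_1 - Δ_0) = 78
  1·M_1 + 4·M_2 + 1·M_3 = 6(Δ_2 - Δ_1) = 78
Natural end conditions: M_0 = M_3 = 0.
Forward elimination and back-substitution give M_0 = 0, M_1 = 78/5, M_2 = 78/5, M_3 = 0.
On [0, 1], s(x) = 9 - 78/5·x + 0·x² + 13/5·x³.
With x = 1/3: s(1/3) = 526/135.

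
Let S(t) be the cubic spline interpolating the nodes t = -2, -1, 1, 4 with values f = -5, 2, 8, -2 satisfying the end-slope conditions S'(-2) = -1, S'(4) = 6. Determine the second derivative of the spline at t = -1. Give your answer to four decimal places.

Let m_i = S''(x_i). Step sizes h_i = 1, 2, 3; slopes of the chords Δ_i = (y_(i+1) - y_i)/h_i = 7, 3, -10/3.
  1·m_0 + 6·m_1 + 2·m_2 = 6(Δ_1 - Δ_0) = -24
  2·m_1 + 10·m_2 + 3·m_3 = 6(Δ_2 - Δ_1) = -38
Clamped end conditions give two more equations: 2h_0·m_0 + h_0·m_1 = 6(Δ_0 - S'(-2)) = 48 and h_2·m_2 + 2h_2·m_3 = 6(S'(4) - Δ_2) = 56.
Forward elimination and back-substitution give m_0 = 1552/57, m_1 = -368/57, m_2 = -356/57, m_3 = 710/57.

-6.4561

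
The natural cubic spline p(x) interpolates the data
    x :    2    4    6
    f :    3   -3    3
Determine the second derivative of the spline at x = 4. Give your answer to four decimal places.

4.5000

Write M_i for p''(x_i). With h_i = 2, 2 and divided differences Δ_i = -3, 3, the continuity of p' gives the tridiagonal system
  2·M_0 + 8·M_1 + 2·M_2 = 6(Δ_1 - Δ_0) = 36
Natural end conditions: M_0 = M_2 = 0.
Solving the tridiagonal system: M_0 = 0, M_1 = 9/2, M_2 = 0.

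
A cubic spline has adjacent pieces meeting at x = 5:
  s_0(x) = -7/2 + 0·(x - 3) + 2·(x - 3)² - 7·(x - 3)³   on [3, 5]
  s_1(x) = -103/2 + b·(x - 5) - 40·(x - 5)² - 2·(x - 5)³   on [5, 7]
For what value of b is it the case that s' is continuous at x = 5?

s_0'(x) = 0 + 4·(x - 3) - 21·(x - 3)², so s_0'(5) = -76. On the right, s_1'(5) = b, so b = -76.

-76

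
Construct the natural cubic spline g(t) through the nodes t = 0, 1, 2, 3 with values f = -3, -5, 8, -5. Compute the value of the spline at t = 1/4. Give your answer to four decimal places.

Write M_i for g''(x_i). With h_i = 1, 1, 1 and divided differences Δ_i = -2, 13, -13, the continuity of g' gives the tridiagonal system
  1·M_0 + 4·M_1 + 1·M_2 = 6(Δ_1 - Δ_0) = 90
  1·M_1 + 4·M_2 + 1·M_3 = 6(Δ_2 - Δ_1) = -156
Natural end conditions: M_0 = M_3 = 0.
Forward elimination and back-substitution give M_0 = 0, M_1 = 172/5, M_2 = -238/5, M_3 = 0.
On [0, 1], g(t) = -3 - 116/15·t + 0·t² + 86/15·t³.
With t = 1/4: g(1/4) = -155/32.

-4.8438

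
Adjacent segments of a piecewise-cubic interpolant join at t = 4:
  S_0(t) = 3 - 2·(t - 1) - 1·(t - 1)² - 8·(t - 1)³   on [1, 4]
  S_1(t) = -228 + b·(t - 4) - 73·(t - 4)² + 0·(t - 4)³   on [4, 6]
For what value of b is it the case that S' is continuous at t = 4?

S_0'(t) = -2 - 2·(t - 1) - 24·(t - 1)², so S_0'(4) = -224. On the right, S_1'(4) = b, so b = -224.

-224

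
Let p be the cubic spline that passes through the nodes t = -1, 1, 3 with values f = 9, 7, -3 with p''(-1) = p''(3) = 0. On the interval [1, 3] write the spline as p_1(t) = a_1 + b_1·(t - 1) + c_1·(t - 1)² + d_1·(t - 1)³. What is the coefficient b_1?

-3

Let M_i = p''(x_i). Step sizes h_i = 2, 2; slopes of the chords Δ_i = (y_(i+1) - y_i)/h_i = -1, -5.
  2·M_0 + 8·M_1 + 2·M_2 = 6(Δ_1 - Δ_0) = -24
Natural end conditions: M_0 = M_2 = 0.
Hence M_0 = 0, M_1 = -3, M_2 = 0.
On [1, 3], with p_1(t) = a_1 + b_1·(t - 1) + c_1·(t - 1)² + d_1·(t - 1)³: c_1 = M_1/2 = -3/2, d_1 = (M_2 - M_1)/(6h_1) = 1/4, b_1 = Δ_1 - h_1(2M_1 + M_2)/6 = -3.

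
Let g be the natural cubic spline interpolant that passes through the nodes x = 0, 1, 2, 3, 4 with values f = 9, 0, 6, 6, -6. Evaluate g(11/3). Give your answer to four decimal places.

-1.2540

Let M_i = g''(x_i). Step sizes h_i = 1, 1, 1, 1; slopes of the chords Δ_i = (y_(i+1) - y_i)/h_i = -9, 6, 0, -12.
  1·M_0 + 4·M_1 + 1·M_2 = 6(Δ_1 - Δ_0) = 90
  1·M_1 + 4·M_2 + 1·M_3 = 6(Δ_2 - Δ_1) = -36
  1·M_2 + 4·M_3 + 1·M_4 = 6(Δ_3 - Δ_2) = -72
Natural end conditions: M_0 = M_4 = 0.
Hence M_0 = 0, M_1 = 711/28, M_2 = -81/7, M_3 = -423/28, M_4 = 0.
On [3, 4], g(x) = 6 - 195/28·(x - 3) - 423/56·(x - 3)² + 141/56·(x - 3)³.
With (x - 3) = 2/3: g(11/3) = -79/63.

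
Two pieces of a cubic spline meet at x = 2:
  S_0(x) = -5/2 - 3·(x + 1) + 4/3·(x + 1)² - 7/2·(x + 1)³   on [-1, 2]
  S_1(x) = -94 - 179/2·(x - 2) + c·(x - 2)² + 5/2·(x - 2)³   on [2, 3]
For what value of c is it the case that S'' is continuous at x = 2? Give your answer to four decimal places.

S_0''(x) = 8/3 - 21·(x + 1), so S_0''(2) = -181/3. On the right, S_1''(2) = 2c, so c = -181/6.

-30.1667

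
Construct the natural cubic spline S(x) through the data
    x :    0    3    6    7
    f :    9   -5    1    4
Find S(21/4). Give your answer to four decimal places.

With M_i denoting the second derivative at x_i, h_i = 3, 3, 1, and Δ_i = (y_(i+1) − y_i)/h_i = -14/3, 2, 3:
  3·M_0 + 12·M_1 + 3·M_2 = 6(Δ_1 - Δ_0) = 40
  3·M_1 + 8·M_2 + 1·M_3 = 6(Δ_2 - Δ_1) = 6
Natural end conditions: M_0 = M_3 = 0.
Solving the tridiagonal system: M_0 = 0, M_1 = 302/87, M_2 = -16/29, M_3 = 0.
On [3, 6], S(x) = -5 - 104/87·(x - 3) + 151/87·(x - 3)² - 175/783·(x - 3)³.
With (x - 3) = 9/4: S(21/4) = -2689/1856.

-1.4488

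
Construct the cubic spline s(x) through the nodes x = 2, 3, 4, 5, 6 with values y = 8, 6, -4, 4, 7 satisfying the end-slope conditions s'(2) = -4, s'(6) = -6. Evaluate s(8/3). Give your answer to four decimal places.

With σ_i denoting the second derivative at x_i, h_i = 1, 1, 1, 1, and Δ_i = (y_(i+1) − y_i)/h_i = -2, -10, 8, 3:
  1·σ_0 + 4·σ_1 + 1·σ_2 = 6(Δ_1 - Δ_0) = -48
  1·σ_1 + 4·σ_2 + 1·σ_3 = 6(Δ_2 - Δ_1) = 108
  1·σ_2 + 4·σ_3 + 1·σ_4 = 6(Δ_3 - Δ_2) = -30
Clamped end conditions give two more equations: 2h_0·σ_0 + h_0·σ_1 = 6(Δ_0 - s'(2)) = 12 and h_3·σ_3 + 2h_3·σ_4 = 6(s'(6) - Δ_3) = -54.
Forward elimination and back-substitution give σ_0 = 529/28, σ_1 = -361/14, σ_2 = 145/4, σ_3 = -157/14, σ_4 = -599/28.
On [2, 3], s(x) = 8 - 4·(x - 2) + 529/56·(x - 2)² - 417/56·(x - 2)³.
With (x - 2) = 2/3: s(8/3) = 923/126.

7.3254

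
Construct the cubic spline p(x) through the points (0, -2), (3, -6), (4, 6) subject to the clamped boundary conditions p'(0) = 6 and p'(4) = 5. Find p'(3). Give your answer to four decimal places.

10.3750

With σ_i denoting the second derivative at x_i, h_i = 3, 1, and Δ_i = (y_(i+1) − y_i)/h_i = -4/3, 12:
  3·σ_0 + 8·σ_1 + 1·σ_2 = 6(Δ_1 - Δ_0) = 80
Clamped end conditions give two more equations: 2h_0·σ_0 + h_0·σ_1 = 6(Δ_0 - p'(0)) = -44 and h_1·σ_1 + 2h_1·σ_2 = 6(p'(4) - Δ_1) = -42.
Solving the tridiagonal system: σ_0 = -211/12, σ_1 = 41/2, σ_2 = -125/4.
On [3, 4], p'(x) = b_1 + 2c_1·(x - 3) + 3d_1·(x - 3)² with b_1 = Δ_1 - h_1(2σ_1 + σ_2)/6 = 83/8, c_1 = σ_1/2 = 41/4, d_1 = (σ_2 - σ_1)/(6h_1) = -69/8. So p'(3) = 83/8.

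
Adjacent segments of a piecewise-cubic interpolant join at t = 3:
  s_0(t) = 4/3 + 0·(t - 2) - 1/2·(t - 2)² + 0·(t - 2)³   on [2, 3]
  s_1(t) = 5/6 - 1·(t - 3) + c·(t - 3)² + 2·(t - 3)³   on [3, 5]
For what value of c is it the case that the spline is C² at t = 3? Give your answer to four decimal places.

-0.5000

s_0''(t) = -1 + 0·(t - 2), so s_0''(3) = -1. On the right, s_1''(3) = 2c, so c = -1/2.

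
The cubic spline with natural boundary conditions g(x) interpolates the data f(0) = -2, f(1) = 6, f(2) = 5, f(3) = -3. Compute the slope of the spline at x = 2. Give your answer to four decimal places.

Write σ_i for g''(x_i). With h_i = 1, 1, 1 and divided differences Δ_i = 8, -1, -8, the continuity of g' gives the tridiagonal system
  1·σ_0 + 4·σ_1 + 1·σ_2 = 6(Δ_1 - Δ_0) = -54
  1·σ_1 + 4·σ_2 + 1·σ_3 = 6(Δ_2 - Δ_1) = -42
Natural end conditions: σ_0 = σ_3 = 0.
Forward elimination and back-substitution give σ_0 = 0, σ_1 = -58/5, σ_2 = -38/5, σ_3 = 0.
On [2, 3], g'(x) = b_2 + 2c_2·(x - 2) + 3d_2·(x - 2)² with b_2 = Δ_2 - h_2(2σ_2 + σ_3)/6 = -82/15, c_2 = σ_2/2 = -19/5, d_2 = (σ_3 - σ_2)/(6h_2) = 19/15. So g'(2) = -82/15.

-5.4667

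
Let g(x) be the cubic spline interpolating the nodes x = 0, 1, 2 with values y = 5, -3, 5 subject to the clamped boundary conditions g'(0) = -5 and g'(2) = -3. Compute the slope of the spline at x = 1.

2

Write M_i for g''(x_i). With h_i = 1, 1 and divided differences Δ_i = -8, 8, the continuity of g' gives the tridiagonal system
  1·M_0 + 4·M_1 + 1·M_2 = 6(Δ_1 - Δ_0) = 96
Clamped end conditions give two more equations: 2h_0·M_0 + h_0·M_1 = 6(Δ_0 - g'(0)) = -18 and h_1·M_1 + 2h_1·M_2 = 6(g'(2) - Δ_1) = -66.
Hence M_0 = -32, M_1 = 46, M_2 = -56.
On [1, 2], g'(x) = b_1 + 2c_1·(x - 1) + 3d_1·(x - 1)² with b_1 = Δ_1 - h_1(2M_1 + M_2)/6 = 2, c_1 = M_1/2 = 23, d_1 = (M_2 - M_1)/(6h_1) = -17. So g'(1) = 2.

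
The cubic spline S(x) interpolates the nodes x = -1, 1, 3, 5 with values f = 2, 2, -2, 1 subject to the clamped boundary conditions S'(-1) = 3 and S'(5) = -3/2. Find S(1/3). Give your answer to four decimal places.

3.1556

With M_i denoting the second derivative at x_i, h_i = 2, 2, 2, and Δ_i = (y_(i+1) − y_i)/h_i = 0, -2, 3/2:
  2·M_0 + 8·M_1 + 2·M_2 = 6(Δ_1 - Δ_0) = -12
  2·M_1 + 8·M_2 + 2·M_3 = 6(Δ_2 - Δ_1) = 21
Clamped end conditions give two more equations: 2h_0·M_0 + h_0·M_1 = 6(Δ_0 - S'(-1)) = -18 and h_2·M_2 + 2h_2·M_3 = 6(S'(5) - Δ_2) = -18.
Solving the tridiagonal system: M_0 = -18/5, M_1 = -9/5, M_2 = 24/5, M_3 = -69/10.
On [-1, 1], S(x) = 2 + 3·(x + 1) - 9/5·(x + 1)² + 3/20·(x + 1)³.
With (x + 1) = 4/3: S(1/3) = 142/45.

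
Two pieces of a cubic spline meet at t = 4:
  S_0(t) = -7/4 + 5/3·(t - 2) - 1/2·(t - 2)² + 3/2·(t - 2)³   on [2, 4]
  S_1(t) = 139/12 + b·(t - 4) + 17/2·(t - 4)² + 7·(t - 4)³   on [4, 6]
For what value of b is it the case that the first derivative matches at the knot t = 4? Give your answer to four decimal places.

17.6667

S_0'(t) = 5/3 - 1·(t - 2) + 9/2·(t - 2)², so S_0'(4) = 53/3. On the right, S_1'(4) = b, so b = 53/3.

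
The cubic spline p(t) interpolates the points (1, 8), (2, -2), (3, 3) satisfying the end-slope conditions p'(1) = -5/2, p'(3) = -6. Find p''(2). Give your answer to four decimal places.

48.5000

Let M_i = p''(x_i). Step sizes h_i = 1, 1; slopes of the chords Δ_i = (y_(i+1) - y_i)/h_i = -10, 5.
  1·M_0 + 4·M_1 + 1·M_2 = 6(Δ_1 - Δ_0) = 90
Clamped end conditions give two more equations: 2h_0·M_0 + h_0·M_1 = 6(Δ_0 - p'(1)) = -45 and h_1·M_1 + 2h_1·M_2 = 6(p'(3) - Δ_1) = -66.
Solving the tridiagonal system: M_0 = -187/4, M_1 = 97/2, M_2 = -229/4.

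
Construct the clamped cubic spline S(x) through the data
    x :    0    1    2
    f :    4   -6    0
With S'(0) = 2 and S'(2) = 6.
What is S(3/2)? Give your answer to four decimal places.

Put σ_i = S'' at the i-th knot. Here h = (1, 1) and Δ = (-10, 6), so the interior equations h_(i-1)·σ_(i-1) + 2(h_(i-1)+h_i)·σ_i + h_i·σ_(i+1) = 6(Δ_i − Δ_(i-1)) read
  1·σ_0 + 4·σ_1 + 1·σ_2 = 6(Δ_1 - Δ_0) = 96
Clamped end conditions give two more equations: 2h_0·σ_0 + h_0·σ_1 = 6(Δ_0 - S'(0)) = -72 and h_1·σ_1 + 2h_1·σ_2 = 6(S'(2) - Δ_1) = 0.
Forward elimination and back-substitution give σ_0 = -58, σ_1 = 44, σ_2 = -22.
On [1, 2], S(x) = -6 - 5·(x - 1) + 22·(x - 1)² - 11·(x - 1)³.
With (x - 1) = 1/2: S(3/2) = -35/8.

-4.3750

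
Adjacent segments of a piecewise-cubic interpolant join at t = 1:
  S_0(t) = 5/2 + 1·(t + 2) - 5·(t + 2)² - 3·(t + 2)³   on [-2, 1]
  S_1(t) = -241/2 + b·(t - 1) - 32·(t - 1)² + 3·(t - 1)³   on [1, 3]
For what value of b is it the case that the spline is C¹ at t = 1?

-110

S_0'(t) = 1 - 10·(t + 2) - 9·(t + 2)², so S_0'(1) = -110. On the right, S_1'(1) = b, so b = -110.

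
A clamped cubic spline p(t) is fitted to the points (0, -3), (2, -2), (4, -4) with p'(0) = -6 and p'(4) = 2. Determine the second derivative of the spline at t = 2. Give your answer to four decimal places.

With M_i denoting the second derivative at x_i, h_i = 2, 2, and Δ_i = (y_(i+1) − y_i)/h_i = 1/2, -1:
  2·M_0 + 8·M_1 + 2·M_2 = 6(Δ_1 - Δ_0) = -9
Clamped end conditions give two more equations: 2h_0·M_0 + h_0·M_1 = 6(Δ_0 - p'(0)) = 39 and h_1·M_1 + 2h_1·M_2 = 6(p'(4) - Δ_1) = 18.
Hence M_0 = 103/8, M_1 = -25/4, M_2 = 61/8.

-6.2500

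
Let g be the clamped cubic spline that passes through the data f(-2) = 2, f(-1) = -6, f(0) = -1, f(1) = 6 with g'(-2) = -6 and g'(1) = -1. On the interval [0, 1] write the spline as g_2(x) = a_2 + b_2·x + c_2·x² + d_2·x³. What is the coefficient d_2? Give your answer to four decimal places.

Write M_i for g''(x_i). With h_i = 1, 1, 1 and divided differences Δ_i = -8, 5, 7, the continuity of g' gives the tridiagonal system
  1·M_0 + 4·M_1 + 1·M_2 = 6(Δ_1 - Δ_0) = 78
  1·M_1 + 4·M_2 + 1·M_3 = 6(Δ_2 - Δ_1) = 12
Clamped end conditions give two more equations: 2h_0·M_0 + h_0·M_1 = 6(Δ_0 - g'(-2)) = -12 and h_2·M_2 + 2h_2·M_3 = 6(g'(1) - Δ_2) = -48.
Forward elimination and back-substitution give M_0 = -262/15, M_1 = 344/15, M_2 = 56/15, M_3 = -388/15.
On [0, 1], with g_2(x) = a_2 + b_2·x + c_2·x² + d_2·x³: c_2 = M_2/2 = 28/15, d_2 = (M_3 - M_2)/(6h_2) = -74/15, b_2 = Δ_2 - h_2(2M_2 + M_3)/6 = 151/15.

-4.9333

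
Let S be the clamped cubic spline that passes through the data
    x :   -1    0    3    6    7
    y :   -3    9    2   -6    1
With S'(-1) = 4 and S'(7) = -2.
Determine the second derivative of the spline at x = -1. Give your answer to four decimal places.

With M_i denoting the second derivative at x_i, h_i = 1, 3, 3, 1, and Δ_i = (y_(i+1) − y_i)/h_i = 12, -7/3, -8/3, 7:
  1·M_0 + 8·M_1 + 3·M_2 = 6(Δ_1 - Δ_0) = -86
  3·M_1 + 12·M_2 + 3·M_3 = 6(Δ_2 - Δ_1) = -2
  3·M_2 + 8·M_3 + 1·M_4 = 6(Δ_3 - Δ_2) = 58
Clamped end conditions give two more equations: 2h_0·M_0 + h_0·M_1 = 6(Δ_0 - S'(-1)) = 48 and h_3·M_3 + 2h_3·M_4 = 6(S'(7) - Δ_3) = -54.
Solving: M_0 = 63/2, M_1 = -15, M_2 = 5/6, M_3 = 11, M_4 = -65/2.

31.5000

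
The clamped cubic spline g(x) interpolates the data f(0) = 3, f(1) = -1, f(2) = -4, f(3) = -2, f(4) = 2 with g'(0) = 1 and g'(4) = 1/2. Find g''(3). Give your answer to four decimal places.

Let σ_i = g''(x_i). Step sizes h_i = 1, 1, 1, 1; slopes of the chords Δ_i = (y_(i+1) - y_i)/h_i = -4, -3, 2, 4.
  1·σ_0 + 4·σ_1 + 1·σ_2 = 6(Δ_1 - Δ_0) = 6
  1·σ_1 + 4·σ_2 + 1·σ_3 = 6(Δ_2 - Δ_1) = 30
  1·σ_2 + 4·σ_3 + 1·σ_4 = 6(Δ_3 - Δ_2) = 12
Clamped end conditions give two more equations: 2h_0·σ_0 + h_0·σ_1 = 6(Δ_0 - g'(0)) = -30 and h_3·σ_3 + 2h_3·σ_4 = 6(g'(4) - Δ_3) = -21.
Hence σ_0 = -967/56, σ_1 = 127/28, σ_2 = 41/8, σ_3 = 139/28, σ_4 = -727/56.

4.9643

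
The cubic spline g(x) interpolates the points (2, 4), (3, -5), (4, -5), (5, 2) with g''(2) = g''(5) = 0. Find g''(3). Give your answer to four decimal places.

11.6000

Let σ_i = g''(x_i). Step sizes h_i = 1, 1, 1; slopes of the chords Δ_i = (y_(i+1) - y_i)/h_i = -9, 0, 7.
  1·σ_0 + 4·σ_1 + 1·σ_2 = 6(Δ_1 - Δ_0) = 54
  1·σ_1 + 4·σ_2 + 1·σ_3 = 6(Δ_2 - Δ_1) = 42
Natural end conditions: σ_0 = σ_3 = 0.
Hence σ_0 = 0, σ_1 = 58/5, σ_2 = 38/5, σ_3 = 0.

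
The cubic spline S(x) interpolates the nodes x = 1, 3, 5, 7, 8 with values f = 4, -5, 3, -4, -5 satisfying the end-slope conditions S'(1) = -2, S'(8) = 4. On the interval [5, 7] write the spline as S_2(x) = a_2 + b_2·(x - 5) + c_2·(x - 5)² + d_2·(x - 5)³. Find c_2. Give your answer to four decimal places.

With m_i denoting the second derivative at x_i, h_i = 2, 2, 2, 1, and Δ_i = (y_(i+1) − y_i)/h_i = -9/2, 4, -7/2, -1:
  2·m_0 + 8·m_1 + 2·m_2 = 6(Δ_1 - Δ_0) = 51
  2·m_1 + 8·m_2 + 2·m_3 = 6(Δ_2 - Δ_1) = -45
  2·m_2 + 6·m_3 + 1·m_4 = 6(Δ_3 - Δ_2) = 15
Clamped end conditions give two more equations: 2h_0·m_0 + h_0·m_1 = 6(Δ_0 - S'(1)) = -15 and h_3·m_3 + 2h_3·m_4 = 6(S'(8) - Δ_3) = 30.
Solving the tridiagonal system: m_0 = -795/86, m_1 = 945/86, m_2 = -396/43, m_3 = 144/43, m_4 = 573/43.
On [5, 7], with S_2(x) = a_2 + b_2·(x - 5) + c_2·(x - 5)² + d_2·(x - 5)³: c_2 = m_2/2 = -198/43, d_2 = (m_3 - m_2)/(6h_2) = 45/43, b_2 = Δ_2 - h_2(2m_2 + m_3)/6 = 131/86.

-4.6047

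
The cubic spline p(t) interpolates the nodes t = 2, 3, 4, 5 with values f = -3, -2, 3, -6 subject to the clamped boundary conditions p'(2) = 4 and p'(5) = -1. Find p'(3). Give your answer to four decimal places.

4.4667

With m_i denoting the second derivative at x_i, h_i = 1, 1, 1, and Δ_i = (y_(i+1) − y_i)/h_i = 1, 5, -9:
  1·m_0 + 4·m_1 + 1·m_2 = 6(Δ_1 - Δ_0) = 24
  1·m_1 + 4·m_2 + 1·m_3 = 6(Δ_2 - Δ_1) = -84
Clamped end conditions give two more equations: 2h_0·m_0 + h_0·m_1 = 6(Δ_0 - p'(2)) = -18 and h_2·m_2 + 2h_2·m_3 = 6(p'(5) - Δ_2) = 48.
Hence m_0 = -284/15, m_1 = 298/15, m_2 = -548/15, m_3 = 634/15.
On [3, 4], p'(t) = b_1 + 2c_1·(t - 3) + 3d_1·(t - 3)² with b_1 = Δ_1 - h_1(2m_1 + m_2)/6 = 67/15, c_1 = m_1/2 = 149/15, d_1 = (m_2 - m_1)/(6h_1) = -47/5. So p'(3) = 67/15.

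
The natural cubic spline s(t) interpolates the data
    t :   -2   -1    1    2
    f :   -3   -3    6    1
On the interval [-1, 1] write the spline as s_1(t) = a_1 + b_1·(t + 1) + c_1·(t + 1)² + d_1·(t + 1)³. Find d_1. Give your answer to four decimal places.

With m_i denoting the second derivative at x_i, h_i = 1, 2, 1, and Δ_i = (y_(i+1) − y_i)/h_i = 0, 9/2, -5:
  1·m_0 + 6·m_1 + 2·m_2 = 6(Δ_1 - Δ_0) = 27
  2·m_1 + 6·m_2 + 1·m_3 = 6(Δ_2 - Δ_1) = -57
Natural end conditions: m_0 = m_3 = 0.
Forward elimination and back-substitution give m_0 = 0, m_1 = 69/8, m_2 = -99/8, m_3 = 0.
On [-1, 1], with s_1(t) = a_1 + b_1·(t + 1) + c_1·(t + 1)² + d_1·(t + 1)³: c_1 = m_1/2 = 69/16, d_1 = (m_2 - m_1)/(6h_1) = -7/4, b_1 = Δ_1 - h_1(2m_1 + m_2)/6 = 23/8.

-1.7500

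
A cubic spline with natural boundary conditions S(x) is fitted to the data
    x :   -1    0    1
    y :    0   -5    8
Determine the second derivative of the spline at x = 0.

Let m_i = S''(x_i). Step sizes h_i = 1, 1; slopes of the chords Δ_i = (y_(i+1) - y_i)/h_i = -5, 13.
  1·m_0 + 4·m_1 + 1·m_2 = 6(Δ_1 - Δ_0) = 108
Natural end conditions: m_0 = m_2 = 0.
Forward elimination and back-substitution give m_0 = 0, m_1 = 27, m_2 = 0.

27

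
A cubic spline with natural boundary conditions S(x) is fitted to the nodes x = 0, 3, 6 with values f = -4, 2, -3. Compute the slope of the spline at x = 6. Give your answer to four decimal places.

-2.5833

With M_i denoting the second derivative at x_i, h_i = 3, 3, and Δ_i = (y_(i+1) − y_i)/h_i = 2, -5/3:
  3·M_0 + 12·M_1 + 3·M_2 = 6(Δ_1 - Δ_0) = -22
Natural end conditions: M_0 = M_2 = 0.
Hence M_0 = 0, M_1 = -11/6, M_2 = 0.
On [3, 6], S'(x) = b_1 + 2c_1·(x - 3) + 3d_1·(x - 3)² with b_1 = Δ_1 - h_1(2M_1 + M_2)/6 = 1/6, c_1 = M_1/2 = -11/12, d_1 = (M_2 - M_1)/(6h_1) = 11/108. So S'(6) = -31/12.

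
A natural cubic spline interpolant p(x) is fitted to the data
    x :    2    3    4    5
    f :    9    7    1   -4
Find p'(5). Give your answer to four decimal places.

-4.4667

Write M_i for p''(x_i). With h_i = 1, 1, 1 and divided differences Δ_i = -2, -6, -5, the continuity of p' gives the tridiagonal system
  1·M_0 + 4·M_1 + 1·M_2 = 6(Δ_1 - Δ_0) = -24
  1·M_1 + 4·M_2 + 1·M_3 = 6(Δ_2 - Δ_1) = 6
Natural end conditions: M_0 = M_3 = 0.
Forward elimination and back-substitution give M_0 = 0, M_1 = -34/5, M_2 = 16/5, M_3 = 0.
On [4, 5], p'(x) = b_2 + 2c_2·(x - 4) + 3d_2·(x - 4)² with b_2 = Δ_2 - h_2(2M_2 + M_3)/6 = -91/15, c_2 = M_2/2 = 8/5, d_2 = (M_3 - M_2)/(6h_2) = -8/15. So p'(5) = -67/15.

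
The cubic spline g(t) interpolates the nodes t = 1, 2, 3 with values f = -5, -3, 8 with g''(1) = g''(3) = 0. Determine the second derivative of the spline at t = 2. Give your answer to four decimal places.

13.5000

Write σ_i for g''(x_i). With h_i = 1, 1 and divided differences Δ_i = 2, 11, the continuity of g' gives the tridiagonal system
  1·σ_0 + 4·σ_1 + 1·σ_2 = 6(Δ_1 - Δ_0) = 54
Natural end conditions: σ_0 = σ_2 = 0.
Solving the tridiagonal system: σ_0 = 0, σ_1 = 27/2, σ_2 = 0.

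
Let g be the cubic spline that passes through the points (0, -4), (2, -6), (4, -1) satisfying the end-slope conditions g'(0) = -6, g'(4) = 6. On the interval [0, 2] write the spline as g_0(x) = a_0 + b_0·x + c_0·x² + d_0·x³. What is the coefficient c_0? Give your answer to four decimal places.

With M_i denoting the second derivative at x_i, h_i = 2, 2, and Δ_i = (y_(i+1) − y_i)/h_i = -1, 5/2:
  2·M_0 + 8·M_1 + 2·M_2 = 6(Δ_1 - Δ_0) = 21
Clamped end conditions give two more equations: 2h_0·M_0 + h_0·M_1 = 6(Δ_0 - g'(0)) = 30 and h_1·M_1 + 2h_1·M_2 = 6(g'(4) - Δ_1) = 21.
Solving: M_0 = 63/8, M_1 = -3/4, M_2 = 45/8.
On [0, 2], with g_0(x) = a_0 + b_0·x + c_0·x² + d_0·x³: c_0 = M_0/2 = 63/16, d_0 = (M_1 - M_0)/(6h_0) = -23/32, b_0 = Δ_0 - h_0(2M_0 + M_1)/6 = -6.

3.9375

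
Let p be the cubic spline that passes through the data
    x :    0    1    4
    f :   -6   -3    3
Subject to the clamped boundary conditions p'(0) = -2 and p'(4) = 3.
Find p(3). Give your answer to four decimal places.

1.1111

Put M_i = p'' at the i-th knot. Here h = (1, 3) and Δ = (3, 2), so the interior equations h_(i-1)·M_(i-1) + 2(h_(i-1)+h_i)·M_i + h_i·M_(i+1) = 6(Δ_i − Δ_(i-1)) read
  1·M_0 + 8·M_1 + 3·M_2 = 6(Δ_1 - Δ_0) = -6
Clamped end conditions give two more equations: 2h_0·M_0 + h_0·M_1 = 6(Δ_0 - p'(0)) = 30 and h_1·M_1 + 2h_1·M_2 = 6(p'(4) - Δ_1) = 6.
Solving the tridiagonal system: M_0 = 17, M_1 = -4, M_2 = 3.
On [1, 4], p(x) = -3 + 9/2·(x - 1) - 2·(x - 1)² + 7/18·(x - 1)³.
With (x - 1) = 2: p(3) = 10/9.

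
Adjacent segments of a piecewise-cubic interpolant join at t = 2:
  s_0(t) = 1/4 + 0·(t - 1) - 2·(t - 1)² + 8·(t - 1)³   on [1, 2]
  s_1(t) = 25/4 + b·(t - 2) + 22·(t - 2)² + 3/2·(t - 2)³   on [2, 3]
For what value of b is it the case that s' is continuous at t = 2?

20

s_0'(t) = 0 - 4·(t - 1) + 24·(t - 1)², so s_0'(2) = 20. On the right, s_1'(2) = b, so b = 20.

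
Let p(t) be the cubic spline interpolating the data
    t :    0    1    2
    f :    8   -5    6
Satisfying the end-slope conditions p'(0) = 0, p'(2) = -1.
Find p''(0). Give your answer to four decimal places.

With m_i denoting the second derivative at x_i, h_i = 1, 1, and Δ_i = (y_(i+1) − y_i)/h_i = -13, 11:
  1·m_0 + 4·m_1 + 1·m_2 = 6(Δ_1 - Δ_0) = 144
Clamped end conditions give two more equations: 2h_0·m_0 + h_0·m_1 = 6(Δ_0 - p'(0)) = -78 and h_1·m_1 + 2h_1·m_2 = 6(p'(2) - Δ_1) = -72.
Solving: m_0 = -151/2, m_1 = 73, m_2 = -145/2.

-75.5000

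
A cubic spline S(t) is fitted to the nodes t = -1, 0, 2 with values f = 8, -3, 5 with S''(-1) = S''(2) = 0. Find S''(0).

15

Write m_i for S''(x_i). With h_i = 1, 2 and divided differences Δ_i = -11, 4, the continuity of S' gives the tridiagonal system
  1·m_0 + 6·m_1 + 2·m_2 = 6(Δ_1 - Δ_0) = 90
Natural end conditions: m_0 = m_2 = 0.
Solving: m_0 = 0, m_1 = 15, m_2 = 0.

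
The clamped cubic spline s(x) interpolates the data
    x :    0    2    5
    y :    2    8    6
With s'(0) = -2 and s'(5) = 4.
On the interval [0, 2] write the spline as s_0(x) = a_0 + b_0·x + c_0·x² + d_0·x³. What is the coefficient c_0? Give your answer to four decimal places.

Put σ_i = s'' at the i-th knot. Here h = (2, 3) and Δ = (3, -2/3), so the interior equations h_(i-1)·σ_(i-1) + 2(h_(i-1)+h_i)·σ_i + h_i·σ_(i+1) = 6(Δ_i − Δ_(i-1)) read
  2·σ_0 + 10·σ_1 + 3·σ_2 = 6(Δ_1 - Δ_0) = -22
Clamped end conditions give two more equations: 2h_0·σ_0 + h_0·σ_1 = 6(Δ_0 - s'(0)) = 30 and h_1·σ_1 + 2h_1·σ_2 = 6(s'(5) - Δ_1) = 28.
Hence σ_0 = 109/10, σ_1 = -34/5, σ_2 = 121/15.
On [0, 2], with s_0(x) = a_0 + b_0·x + c_0·x² + d_0·x³: c_0 = σ_0/2 = 109/20, d_0 = (σ_1 - σ_0)/(6h_0) = -59/40, b_0 = Δ_0 - h_0(2σ_0 + σ_1)/6 = -2.

5.4500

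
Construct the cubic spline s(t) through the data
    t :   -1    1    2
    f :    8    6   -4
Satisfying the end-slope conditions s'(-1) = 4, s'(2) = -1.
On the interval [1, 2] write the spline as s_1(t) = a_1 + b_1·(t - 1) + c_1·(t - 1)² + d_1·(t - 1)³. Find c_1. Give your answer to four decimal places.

With m_i denoting the second derivative at x_i, h_i = 2, 1, and Δ_i = (y_(i+1) − y_i)/h_i = -1, -10:
  2·m_0 + 6·m_1 + 1·m_2 = 6(Δ_1 - Δ_0) = -54
Clamped end conditions give two more equations: 2h_0·m_0 + h_0·m_1 = 6(Δ_0 - s'(-1)) = -30 and h_1·m_1 + 2h_1·m_2 = 6(s'(2) - Δ_1) = 54.
Hence m_0 = -1/6, m_1 = -44/3, m_2 = 103/3.
On [1, 2], with s_1(t) = a_1 + b_1·(t - 1) + c_1·(t - 1)² + d_1·(t - 1)³: c_1 = m_1/2 = -22/3, d_1 = (m_2 - m_1)/(6h_1) = 49/6, b_1 = Δ_1 - h_1(2m_1 + m_2)/6 = -65/6.

-7.3333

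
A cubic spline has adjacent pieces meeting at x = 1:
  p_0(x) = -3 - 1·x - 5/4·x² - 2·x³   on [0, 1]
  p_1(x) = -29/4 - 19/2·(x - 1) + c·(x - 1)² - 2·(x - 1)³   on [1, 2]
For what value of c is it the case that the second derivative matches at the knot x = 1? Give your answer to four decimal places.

p_0''(x) = -5/2 - 12·x, so p_0''(1) = -29/2. On the right, p_1''(1) = 2c, so c = -29/4.

-7.2500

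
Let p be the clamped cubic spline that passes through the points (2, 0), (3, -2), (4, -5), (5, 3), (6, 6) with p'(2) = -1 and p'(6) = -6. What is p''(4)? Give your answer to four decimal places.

19.7500

Put m_i = p'' at the i-th knot. Here h = (1, 1, 1, 1) and Δ = (-2, -3, 8, 3), so the interior equations h_(i-1)·m_(i-1) + 2(h_(i-1)+h_i)·m_i + h_i·m_(i+1) = 6(Δ_i − Δ_(i-1)) read
  1·m_0 + 4·m_1 + 1·m_2 = 6(Δ_1 - Δ_0) = -6
  1·m_1 + 4·m_2 + 1·m_3 = 6(Δ_2 - Δ_1) = 66
  1·m_2 + 4·m_3 + 1·m_4 = 6(Δ_3 - Δ_2) = -30
Clamped end conditions give two more equations: 2h_0·m_0 + h_0·m_1 = 6(Δ_0 - p'(2)) = -6 and h_3·m_3 + 2h_3·m_4 = 6(p'(6) - Δ_3) = -54.
Forward elimination and back-substitution give m_0 = 1/4, m_1 = -13/2, m_2 = 79/4, m_3 = -13/2, m_4 = -95/4.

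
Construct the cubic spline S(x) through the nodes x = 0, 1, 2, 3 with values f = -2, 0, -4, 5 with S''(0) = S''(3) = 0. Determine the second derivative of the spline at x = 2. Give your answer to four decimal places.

Let σ_i = S''(x_i). Step sizes h_i = 1, 1, 1; slopes of the chords Δ_i = (y_(i+1) - y_i)/h_i = 2, -4, 9.
  1·σ_0 + 4·σ_1 + 1·σ_2 = 6(Δ_1 - Δ_0) = -36
  1·σ_1 + 4·σ_2 + 1·σ_3 = 6(Δ_2 - Δ_1) = 78
Natural end conditions: σ_0 = σ_3 = 0.
Solving: σ_0 = 0, σ_1 = -74/5, σ_2 = 116/5, σ_3 = 0.

23.2000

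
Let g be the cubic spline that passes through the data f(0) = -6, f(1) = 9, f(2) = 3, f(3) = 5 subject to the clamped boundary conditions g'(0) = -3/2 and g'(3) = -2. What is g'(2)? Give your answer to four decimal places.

-4.5667

Put M_i = g'' at the i-th knot. Here h = (1, 1, 1) and Δ = (15, -6, 2), so the interior equations h_(i-1)·M_(i-1) + 2(h_(i-1)+h_i)·M_i + h_i·M_(i+1) = 6(Δ_i − Δ_(i-1)) read
  1·M_0 + 4·M_1 + 1·M_2 = 6(Δ_1 - Δ_0) = -126
  1·M_1 + 4·M_2 + 1·M_3 = 6(Δ_2 - Δ_1) = 48
Clamped end conditions give two more equations: 2h_0·M_0 + h_0·M_1 = 6(Δ_0 - g'(0)) = 99 and h_2·M_2 + 2h_2·M_3 = 6(g'(3) - Δ_2) = -24.
Solving the tridiagonal system: M_0 = 1192/15, M_1 = -899/15, M_2 = 514/15, M_3 = -437/15.
On [2, 3], g'(x) = b_2 + 2c_2·(x - 2) + 3d_2·(x - 2)² with b_2 = Δ_2 - h_2(2M_2 + M_3)/6 = -137/30, c_2 = M_2/2 = 257/15, d_2 = (M_3 - M_2)/(6h_2) = -317/30. So g'(2) = -137/30.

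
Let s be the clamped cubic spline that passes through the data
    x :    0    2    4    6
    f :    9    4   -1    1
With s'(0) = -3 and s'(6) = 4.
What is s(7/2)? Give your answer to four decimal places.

-0.0531

With m_i denoting the second derivative at x_i, h_i = 2, 2, 2, and Δ_i = (y_(i+1) − y_i)/h_i = -5/2, -5/2, 1:
  2·m_0 + 8·m_1 + 2·m_2 = 6(Δ_1 - Δ_0) = 0
  2·m_1 + 8·m_2 + 2·m_3 = 6(Δ_2 - Δ_1) = 21
Clamped end conditions give two more equations: 2h_0·m_0 + h_0·m_1 = 6(Δ_0 - s'(0)) = 3 and h_2·m_2 + 2h_2·m_3 = 6(s'(6) - Δ_2) = 18.
Hence m_0 = 17/15, m_1 = -23/30, m_2 = 29/15, m_3 = 53/15.
On [2, 4], s(x) = 4 - 79/30·(x - 2) - 23/60·(x - 2)² + 9/40·(x - 2)³.
With (x - 2) = 3/2: s(7/2) = -17/320.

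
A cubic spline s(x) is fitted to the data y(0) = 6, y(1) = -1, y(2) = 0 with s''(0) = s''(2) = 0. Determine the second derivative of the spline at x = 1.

Put m_i = s'' at the i-th knot. Here h = (1, 1) and Δ = (-7, 1), so the interior equations h_(i-1)·m_(i-1) + 2(h_(i-1)+h_i)·m_i + h_i·m_(i+1) = 6(Δ_i − Δ_(i-1)) read
  1·m_0 + 4·m_1 + 1·m_2 = 6(Δ_1 - Δ_0) = 48
Natural end conditions: m_0 = m_2 = 0.
Forward elimination and back-substitution give m_0 = 0, m_1 = 12, m_2 = 0.

12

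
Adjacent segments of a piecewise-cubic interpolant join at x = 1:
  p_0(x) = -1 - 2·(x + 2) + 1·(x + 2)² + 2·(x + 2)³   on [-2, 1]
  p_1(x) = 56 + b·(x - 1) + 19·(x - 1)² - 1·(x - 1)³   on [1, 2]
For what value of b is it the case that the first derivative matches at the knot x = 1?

58

p_0'(x) = -2 + 2·(x + 2) + 6·(x + 2)², so p_0'(1) = 58. On the right, p_1'(1) = b, so b = 58.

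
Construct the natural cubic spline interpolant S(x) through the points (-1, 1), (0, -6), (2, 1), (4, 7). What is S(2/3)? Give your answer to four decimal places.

With m_i denoting the second derivative at x_i, h_i = 1, 2, 2, and Δ_i = (y_(i+1) − y_i)/h_i = -7, 7/2, 3:
  1·m_0 + 6·m_1 + 2·m_2 = 6(Δ_1 - Δ_0) = 63
  2·m_1 + 8·m_2 + 2·m_3 = 6(Δ_2 - Δ_1) = -3
Natural end conditions: m_0 = m_3 = 0.
Hence m_0 = 0, m_1 = 255/22, m_2 = -36/11, m_3 = 0.
On [0, 2], S(x) = -6 - 69/22·x + 255/44·x² - 109/88·x³.
With x = 2/3: S(2/3) = -1747/297.

-5.8822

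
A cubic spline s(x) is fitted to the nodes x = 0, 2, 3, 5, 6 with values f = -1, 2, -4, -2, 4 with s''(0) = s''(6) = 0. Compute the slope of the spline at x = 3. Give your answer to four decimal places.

Let M_i = s''(x_i). Step sizes h_i = 2, 1, 2, 1; slopes of the chords Δ_i = (y_(i+1) - y_i)/h_i = 3/2, -6, 1, 6.
  2·M_0 + 6·M_1 + 1·M_2 = 6(Δ_1 - Δ_0) = -45
  1·M_1 + 6·M_2 + 2·M_3 = 6(Δ_2 - Δ_1) = 42
  2·M_2 + 6·M_3 + 1·M_4 = 6(Δ_3 - Δ_2) = 30
Natural end conditions: M_0 = M_4 = 0.
Solving the tridiagonal system: M_0 = 0, M_1 = -272/31, M_2 = 237/31, M_3 = 76/31, M_4 = 0.
On [3, 5], s'(x) = b_2 + 2c_2·(x - 3) + 3d_2·(x - 3)² with b_2 = Δ_2 - h_2(2M_2 + M_3)/6 = -457/93, c_2 = M_2/2 = 237/62, d_2 = (M_3 - M_2)/(6h_2) = -161/372. So s'(3) = -457/93.

-4.9140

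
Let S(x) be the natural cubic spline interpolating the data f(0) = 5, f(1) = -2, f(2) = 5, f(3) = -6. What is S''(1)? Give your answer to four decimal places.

Put σ_i = S'' at the i-th knot. Here h = (1, 1, 1) and Δ = (-7, 7, -11), so the interior equations h_(i-1)·σ_(i-1) + 2(h_(i-1)+h_i)·σ_i + h_i·σ_(i+1) = 6(Δ_i − Δ_(i-1)) read
  1·σ_0 + 4·σ_1 + 1·σ_2 = 6(Δ_1 - Δ_0) = 84
  1·σ_1 + 4·σ_2 + 1·σ_3 = 6(Δ_2 - Δ_1) = -108
Natural end conditions: σ_0 = σ_3 = 0.
Forward elimination and back-substitution give σ_0 = 0, σ_1 = 148/5, σ_2 = -172/5, σ_3 = 0.

29.6000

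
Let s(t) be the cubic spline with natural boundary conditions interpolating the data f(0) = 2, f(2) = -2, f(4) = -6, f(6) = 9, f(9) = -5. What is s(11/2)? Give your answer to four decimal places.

5.7124

Let M_i = s''(x_i). Step sizes h_i = 2, 2, 2, 3; slopes of the chords Δ_i = (y_(i+1) - y_i)/h_i = -2, -2, 15/2, -14/3.
  2·M_0 + 8·M_1 + 2·M_2 = 6(Δ_1 - Δ_0) = 0
  2·M_1 + 8·M_2 + 2·M_3 = 6(Δ_2 - Δ_1) = 57
  2·M_2 + 10·M_3 + 3·M_4 = 6(Δ_3 - Δ_2) = -73
Natural end conditions: M_0 = M_4 = 0.
Solving the tridiagonal system: M_0 = 0, M_1 = -179/71, M_2 = 716/71, M_3 = -1323/142, M_4 = 0.
On [4, 6], s(t) = -6 + 827/213·(t - 4) + 358/71·(t - 4)² - 2755/1704·(t - 4)³.
With (t - 4) = 3/2: s(11/2) = 25957/4544.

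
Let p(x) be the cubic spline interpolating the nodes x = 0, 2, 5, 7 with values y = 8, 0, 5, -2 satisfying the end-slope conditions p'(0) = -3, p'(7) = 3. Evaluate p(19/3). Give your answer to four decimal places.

-1.4923

Let σ_i = p''(x_i). Step sizes h_i = 2, 3, 2; slopes of the chords Δ_i = (y_(i+1) - y_i)/h_i = -4, 5/3, -7/2.
  2·σ_0 + 10·σ_1 + 3·σ_2 = 6(Δ_1 - Δ_0) = 34
  3·σ_1 + 10·σ_2 + 2·σ_3 = 6(Δ_2 - Δ_1) = -31
Clamped end conditions give two more equations: 2h_0·σ_0 + h_0·σ_1 = 6(Δ_0 - p'(0)) = -6 and h_2·σ_2 + 2h_2·σ_3 = 6(p'(7) - Δ_2) = 39.
Forward elimination and back-substitution give σ_0 = -467/96, σ_1 = 323/48, σ_2 = -377/48, σ_3 = 1313/96.
On [5, 7], p(x) = 5 - 271/96·(x - 5) - 377/96·(x - 5)² + 689/384·(x - 5)³.
With (x - 5) = 4/3: p(19/3) = -967/648.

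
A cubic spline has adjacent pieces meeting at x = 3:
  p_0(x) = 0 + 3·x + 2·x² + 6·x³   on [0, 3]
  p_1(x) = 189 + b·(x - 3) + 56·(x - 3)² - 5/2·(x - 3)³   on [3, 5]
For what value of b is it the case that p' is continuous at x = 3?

177

p_0'(x) = 3 + 4·x + 18·x², so p_0'(3) = 177. On the right, p_1'(3) = b, so b = 177.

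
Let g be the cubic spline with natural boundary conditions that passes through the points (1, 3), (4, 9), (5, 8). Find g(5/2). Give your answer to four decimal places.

With m_i denoting the second derivative at x_i, h_i = 3, 1, and Δ_i = (y_(i+1) − y_i)/h_i = 2, -1:
  3·m_0 + 8·m_1 + 1·m_2 = 6(Δ_1 - Δ_0) = -18
Natural end conditions: m_0 = m_2 = 0.
Forward elimination and back-substitution give m_0 = 0, m_1 = -9/4, m_2 = 0.
On [1, 4], g(x) = 3 + 25/8·(x - 1) + 0·(x - 1)² - 1/8·(x - 1)³.
With (x - 1) = 3/2: g(5/2) = 465/64.

7.2656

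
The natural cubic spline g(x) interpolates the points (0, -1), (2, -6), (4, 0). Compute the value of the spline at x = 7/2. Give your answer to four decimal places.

-2.1445

Put m_i = g'' at the i-th knot. Here h = (2, 2) and Δ = (-5/2, 3), so the interior equations h_(i-1)·m_(i-1) + 2(h_(i-1)+h_i)·m_i + h_i·m_(i+1) = 6(Δ_i − Δ_(i-1)) read
  2·m_0 + 8·m_1 + 2·m_2 = 6(Δ_1 - Δ_0) = 33
Natural end conditions: m_0 = m_2 = 0.
Hence m_0 = 0, m_1 = 33/8, m_2 = 0.
On [2, 4], g(x) = -6 + 1/4·(x - 2) + 33/16·(x - 2)² - 11/32·(x - 2)³.
With (x - 2) = 3/2: g(7/2) = -549/256.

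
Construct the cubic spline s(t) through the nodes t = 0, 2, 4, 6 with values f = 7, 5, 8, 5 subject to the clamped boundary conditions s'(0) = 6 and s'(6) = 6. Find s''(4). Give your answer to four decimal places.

-7.9000

With m_i denoting the second derivative at x_i, h_i = 2, 2, 2, and Δ_i = (y_(i+1) − y_i)/h_i = -1, 3/2, -3/2:
  2·m_0 + 8·m_1 + 2·m_2 = 6(Δ_1 - Δ_0) = 15
  2·m_1 + 8·m_2 + 2·m_3 = 6(Δ_2 - Δ_1) = -18
Clamped end conditions give two more equations: 2h_0·m_0 + h_0·m_1 = 6(Δ_0 - s'(0)) = -42 and h_2·m_2 + 2h_2·m_3 = 6(s'(6) - Δ_2) = 45.
Solving: m_0 = -71/5, m_1 = 37/5, m_2 = -79/10, m_3 = 76/5.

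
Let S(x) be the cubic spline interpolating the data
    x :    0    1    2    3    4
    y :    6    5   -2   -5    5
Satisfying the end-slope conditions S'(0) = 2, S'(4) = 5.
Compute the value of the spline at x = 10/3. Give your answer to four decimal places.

-1.8942

Put M_i = S'' at the i-th knot. Here h = (1, 1, 1, 1) and Δ = (-1, -7, -3, 10), so the interior equations h_(i-1)·M_(i-1) + 2(h_(i-1)+h_i)·M_i + h_i·M_(i+1) = 6(Δ_i − Δ_(i-1)) read
  1·M_0 + 4·M_1 + 1·M_2 = 6(Δ_1 - Δ_0) = -36
  1·M_1 + 4·M_2 + 1·M_3 = 6(Δ_2 - Δ_1) = 24
  1·M_2 + 4·M_3 + 1·M_4 = 6(Δ_3 - Δ_2) = 78
Clamped end conditions give two more equations: 2h_0·M_0 + h_0·M_1 = 6(Δ_0 - S'(0)) = -18 and h_3·M_3 + 2h_3·M_4 = 6(S'(4) - Δ_3) = -30.
Solving: M_0 = -69/14, M_1 = -57/7, M_2 = 3/2, M_3 = 183/7, M_4 = -393/14.
On [3, 4], S(x) = -5 + 167/28·(x - 3) + 183/14·(x - 3)² - 253/28·(x - 3)³.
With (x - 3) = 1/3: S(10/3) = -358/189.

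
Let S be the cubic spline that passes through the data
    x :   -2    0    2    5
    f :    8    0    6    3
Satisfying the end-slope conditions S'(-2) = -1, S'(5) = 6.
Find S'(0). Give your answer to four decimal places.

Write M_i for S''(x_i). With h_i = 2, 2, 3 and divided differences Δ_i = -4, 3, -1, the continuity of S' gives the tridiagonal system
  2·M_0 + 8·M_1 + 2·M_2 = 6(Δ_1 - Δ_0) = 42
  2·M_1 + 10·M_2 + 3·M_3 = 6(Δ_2 - Δ_1) = -24
Clamped end conditions give two more equations: 2h_0·M_0 + h_0·M_1 = 6(Δ_0 - S'(-2)) = -18 and h_2·M_2 + 2h_2·M_3 = 6(S'(5) - Δ_2) = 42.
Hence M_0 = -341/37, M_1 = 349/37, M_2 = -278/37, M_3 = 398/37.
On [0, 2], S'(x) = b_1 + 2c_1·x + 3d_1·x² with b_1 = Δ_1 - h_1(2M_1 + M_2)/6 = -29/37, c_1 = M_1/2 = 349/74, d_1 = (M_2 - M_1)/(6h_1) = -209/148. So S'(0) = -29/37.

-0.7838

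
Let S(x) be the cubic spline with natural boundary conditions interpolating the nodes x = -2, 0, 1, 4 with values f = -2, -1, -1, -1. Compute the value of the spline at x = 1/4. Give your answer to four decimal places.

-0.9746

With M_i denoting the second derivative at x_i, h_i = 2, 1, 3, and Δ_i = (y_(i+1) − y_i)/h_i = 1/2, 0, 0:
  2·M_0 + 6·M_1 + 1·M_2 = 6(Δ_1 - Δ_0) = -3
  1·M_1 + 8·M_2 + 3·M_3 = 6(Δ_2 - Δ_1) = 0
Natural end conditions: M_0 = M_3 = 0.
Forward elimination and back-substitution give M_0 = 0, M_1 = -24/47, M_2 = 3/47, M_3 = 0.
On [0, 1], S(x) = -1 + 15/94·x - 12/47·x² + 9/94·x³.
With x = 1/4: S(1/4) = -5863/6016.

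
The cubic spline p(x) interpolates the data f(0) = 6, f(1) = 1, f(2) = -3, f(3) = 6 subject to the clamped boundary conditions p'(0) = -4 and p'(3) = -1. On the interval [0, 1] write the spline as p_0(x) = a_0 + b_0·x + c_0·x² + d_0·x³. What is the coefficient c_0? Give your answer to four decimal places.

0.2000

With M_i denoting the second derivative at x_i, h_i = 1, 1, 1, and Δ_i = (y_(i+1) − y_i)/h_i = -5, -4, 9:
  1·M_0 + 4·M_1 + 1·M_2 = 6(Δ_1 - Δ_0) = 6
  1·M_1 + 4·M_2 + 1·M_3 = 6(Δ_2 - Δ_1) = 78
Clamped end conditions give two more equations: 2h_0·M_0 + h_0·M_1 = 6(Δ_0 - p'(0)) = -6 and h_2·M_2 + 2h_2·M_3 = 6(p'(3) - Δ_2) = -60.
Forward elimination and back-substitution give M_0 = 2/5, M_1 = -34/5, M_2 = 164/5, M_3 = -232/5.
On [0, 1], with p_0(x) = a_0 + b_0·x + c_0·x² + d_0·x³: c_0 = M_0/2 = 1/5, d_0 = (M_1 - M_0)/(6h_0) = -6/5, b_0 = Δ_0 - h_0(2M_0 + M_1)/6 = -4.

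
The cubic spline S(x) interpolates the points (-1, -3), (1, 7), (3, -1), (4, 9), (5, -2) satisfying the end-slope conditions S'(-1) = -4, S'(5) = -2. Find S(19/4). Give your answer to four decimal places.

-0.1161

Write m_i for S''(x_i). With h_i = 2, 2, 1, 1 and divided differences Δ_i = 5, -4, 10, -11, the continuity of S' gives the tridiagonal system
  2·m_0 + 8·m_1 + 2·m_2 = 6(Δ_1 - Δ_0) = -54
  2·m_1 + 6·m_2 + 1·m_3 = 6(Δ_2 - Δ_1) = 84
  1·m_2 + 4·m_3 + 1·m_4 = 6(Δ_3 - Δ_2) = -126
Clamped end conditions give two more equations: 2h_0·m_0 + h_0·m_1 = 6(Δ_0 - S'(-1)) = 54 and h_3·m_3 + 2h_3·m_4 = 6(S'(5) - Δ_3) = 54.
Forward elimination and back-substitution give m_0 = 493/21, m_1 = -419/21, m_2 = 88/3, m_3 = -1094/21, m_4 = 1114/21.
On [4, 5], S(x) = 9 - 52/21·(x - 4) - 547/21·(x - 4)² + 368/21·(x - 4)³.
With (x - 4) = 3/4: S(19/4) = -13/112.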